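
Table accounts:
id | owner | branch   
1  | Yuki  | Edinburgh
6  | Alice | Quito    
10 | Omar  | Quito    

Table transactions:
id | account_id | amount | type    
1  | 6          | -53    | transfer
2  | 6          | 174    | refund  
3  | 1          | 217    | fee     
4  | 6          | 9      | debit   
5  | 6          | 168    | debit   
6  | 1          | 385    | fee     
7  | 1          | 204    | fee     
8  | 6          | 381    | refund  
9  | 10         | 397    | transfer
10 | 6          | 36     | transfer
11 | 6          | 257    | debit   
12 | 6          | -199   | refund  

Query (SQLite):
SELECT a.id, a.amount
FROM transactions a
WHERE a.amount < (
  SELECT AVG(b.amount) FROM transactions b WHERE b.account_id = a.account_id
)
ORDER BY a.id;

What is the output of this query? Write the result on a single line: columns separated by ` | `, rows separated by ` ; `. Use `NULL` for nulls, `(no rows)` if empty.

1 | -53 ; 3 | 217 ; 4 | 9 ; 7 | 204 ; 10 | 36 ; 12 | -199

For each transactions row a, compute AVG(amount) over rows sharing a.account_id.
Keep row a if a.amount < that per-group AVG.
  account_id=1: AVG(amount) = 268.666667
  account_id=6: AVG(amount) = 96.625
  account_id=10: AVG(amount) = 397.0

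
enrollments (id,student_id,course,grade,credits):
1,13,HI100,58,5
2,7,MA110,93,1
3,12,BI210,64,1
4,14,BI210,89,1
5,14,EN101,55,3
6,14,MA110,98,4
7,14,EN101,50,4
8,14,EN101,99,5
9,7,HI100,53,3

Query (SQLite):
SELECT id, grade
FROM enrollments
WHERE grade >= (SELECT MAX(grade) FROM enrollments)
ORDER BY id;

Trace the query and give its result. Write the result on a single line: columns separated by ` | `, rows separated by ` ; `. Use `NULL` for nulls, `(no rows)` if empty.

8 | 99

Scalar subquery: MAX(grade) over all enrollments rows = 99.
Keep rows where grade >= that value.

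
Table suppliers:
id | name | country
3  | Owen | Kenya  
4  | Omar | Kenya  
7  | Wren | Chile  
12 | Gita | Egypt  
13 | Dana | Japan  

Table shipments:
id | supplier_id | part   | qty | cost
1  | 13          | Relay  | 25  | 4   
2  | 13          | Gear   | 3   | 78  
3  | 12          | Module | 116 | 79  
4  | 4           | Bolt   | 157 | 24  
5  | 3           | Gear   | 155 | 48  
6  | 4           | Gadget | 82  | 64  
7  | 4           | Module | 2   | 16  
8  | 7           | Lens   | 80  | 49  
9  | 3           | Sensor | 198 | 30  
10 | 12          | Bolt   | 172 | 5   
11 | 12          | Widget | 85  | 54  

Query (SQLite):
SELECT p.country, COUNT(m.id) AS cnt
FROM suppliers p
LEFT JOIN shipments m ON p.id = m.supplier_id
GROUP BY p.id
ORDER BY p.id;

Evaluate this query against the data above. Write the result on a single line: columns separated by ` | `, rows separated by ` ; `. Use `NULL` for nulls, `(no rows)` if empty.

Kenya | 2 ; Kenya | 3 ; Chile | 1 ; Egypt | 3 ; Japan | 2

LEFT JOIN keeps every suppliers row; unmatched ones get NULL for shipments columns.
Group by suppliers.id and compute COUNT(m.id). COUNT(col) of an all-NULL group is 0.
  3: ids {5, 9} → COUNT(m.id)=2
  4: ids {4, 6, 7} → COUNT(m.id)=3
  7: ids {8} → COUNT(m.id)=1
  12: ids {3, 10, 11} → COUNT(m.id)=3
  13: ids {1, 2} → COUNT(m.id)=2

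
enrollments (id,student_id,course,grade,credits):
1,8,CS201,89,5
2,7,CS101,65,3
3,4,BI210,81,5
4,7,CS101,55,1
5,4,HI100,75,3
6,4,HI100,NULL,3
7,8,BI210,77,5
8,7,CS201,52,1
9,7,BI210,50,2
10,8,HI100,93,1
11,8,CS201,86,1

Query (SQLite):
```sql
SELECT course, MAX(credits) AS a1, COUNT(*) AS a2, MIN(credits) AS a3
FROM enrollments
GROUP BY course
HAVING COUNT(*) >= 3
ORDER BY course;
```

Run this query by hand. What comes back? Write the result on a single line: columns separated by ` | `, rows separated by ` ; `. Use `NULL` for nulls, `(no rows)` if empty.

Group enrollments by course.
Per group compute: MAX(credits), COUNT(*), MIN(credits).
HAVING: drop groups with fewer than 3 rows.
  BI210: ids {3, 7, 9} → MAX(credits)=5, COUNT(*)=3, MIN(credits)=2
  CS101: ids {2, 4} → MAX(credits)=3, COUNT(*)=2, MIN(credits)=1
  CS201: ids {1, 8, 11} → MAX(credits)=5, COUNT(*)=3, MIN(credits)=1
  HI100: ids {5, 6, 10} → MAX(credits)=3, COUNT(*)=3, MIN(credits)=1

BI210 | 5 | 3 | 2 ; CS201 | 5 | 3 | 1 ; HI100 | 3 | 3 | 1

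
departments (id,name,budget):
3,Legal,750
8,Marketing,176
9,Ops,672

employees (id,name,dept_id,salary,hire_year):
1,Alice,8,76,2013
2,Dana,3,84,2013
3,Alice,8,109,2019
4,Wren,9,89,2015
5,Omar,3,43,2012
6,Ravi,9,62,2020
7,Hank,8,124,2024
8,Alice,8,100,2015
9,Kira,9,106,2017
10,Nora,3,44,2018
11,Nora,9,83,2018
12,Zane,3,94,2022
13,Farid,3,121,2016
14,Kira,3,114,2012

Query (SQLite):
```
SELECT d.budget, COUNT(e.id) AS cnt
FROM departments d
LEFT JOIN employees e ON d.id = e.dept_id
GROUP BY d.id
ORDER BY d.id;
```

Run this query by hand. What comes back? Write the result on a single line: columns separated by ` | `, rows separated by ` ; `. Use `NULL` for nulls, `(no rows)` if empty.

750 | 6 ; 176 | 4 ; 672 | 4

LEFT JOIN keeps every departments row; unmatched ones get NULL for employees columns.
Group by departments.id and compute COUNT(e.id). COUNT(col) of an all-NULL group is 0.
  3: ids {2, 5, 10, 12, 13, 14} → COUNT(e.id)=6
  8: ids {1, 3, 7, 8} → COUNT(e.id)=4
  9: ids {4, 6, 9, 11} → COUNT(e.id)=4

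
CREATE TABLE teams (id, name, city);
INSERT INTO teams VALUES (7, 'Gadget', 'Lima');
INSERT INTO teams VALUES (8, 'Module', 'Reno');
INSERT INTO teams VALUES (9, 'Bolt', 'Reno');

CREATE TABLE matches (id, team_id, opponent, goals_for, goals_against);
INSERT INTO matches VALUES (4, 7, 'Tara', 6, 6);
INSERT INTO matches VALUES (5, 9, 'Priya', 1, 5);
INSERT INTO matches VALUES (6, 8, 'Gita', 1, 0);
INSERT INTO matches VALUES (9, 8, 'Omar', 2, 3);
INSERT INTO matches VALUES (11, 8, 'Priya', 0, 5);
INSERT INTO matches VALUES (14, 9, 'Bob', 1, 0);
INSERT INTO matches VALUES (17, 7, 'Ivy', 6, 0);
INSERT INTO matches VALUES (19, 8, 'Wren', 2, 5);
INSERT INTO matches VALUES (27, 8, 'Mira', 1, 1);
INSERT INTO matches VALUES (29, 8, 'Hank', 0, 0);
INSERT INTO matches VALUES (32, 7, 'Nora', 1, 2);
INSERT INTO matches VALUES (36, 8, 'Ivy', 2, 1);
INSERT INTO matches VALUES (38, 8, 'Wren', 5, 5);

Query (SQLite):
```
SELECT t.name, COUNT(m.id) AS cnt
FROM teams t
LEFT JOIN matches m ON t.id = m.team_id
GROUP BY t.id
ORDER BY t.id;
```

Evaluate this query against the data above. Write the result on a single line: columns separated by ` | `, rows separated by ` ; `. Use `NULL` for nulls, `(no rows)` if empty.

LEFT JOIN keeps every teams row; unmatched ones get NULL for matches columns.
Group by teams.id and compute COUNT(m.id). COUNT(col) of an all-NULL group is 0.
  7: ids {4, 17, 32} → COUNT(m.id)=3
  8: ids {6, 9, 11, 19, 27, 29, 36, 38} → COUNT(m.id)=8
  9: ids {5, 14} → COUNT(m.id)=2

Gadget | 3 ; Module | 8 ; Bolt | 2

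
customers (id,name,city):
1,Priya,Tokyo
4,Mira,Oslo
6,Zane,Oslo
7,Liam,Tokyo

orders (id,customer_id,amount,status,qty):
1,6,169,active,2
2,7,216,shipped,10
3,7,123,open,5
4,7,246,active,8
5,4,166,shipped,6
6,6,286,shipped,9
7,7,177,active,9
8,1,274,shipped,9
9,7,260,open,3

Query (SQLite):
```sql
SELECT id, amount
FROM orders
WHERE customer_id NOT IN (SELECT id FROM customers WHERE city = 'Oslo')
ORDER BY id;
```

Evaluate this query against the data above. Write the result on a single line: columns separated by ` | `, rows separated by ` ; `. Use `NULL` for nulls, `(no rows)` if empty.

2 | 216 ; 3 | 123 ; 4 | 246 ; 7 | 177 ; 8 | 274 ; 9 | 260

Inner query: customers.id where city = 'Oslo'.
Outer: keep orders rows whose customer_id is not in that set.
Inner query → {4, 6}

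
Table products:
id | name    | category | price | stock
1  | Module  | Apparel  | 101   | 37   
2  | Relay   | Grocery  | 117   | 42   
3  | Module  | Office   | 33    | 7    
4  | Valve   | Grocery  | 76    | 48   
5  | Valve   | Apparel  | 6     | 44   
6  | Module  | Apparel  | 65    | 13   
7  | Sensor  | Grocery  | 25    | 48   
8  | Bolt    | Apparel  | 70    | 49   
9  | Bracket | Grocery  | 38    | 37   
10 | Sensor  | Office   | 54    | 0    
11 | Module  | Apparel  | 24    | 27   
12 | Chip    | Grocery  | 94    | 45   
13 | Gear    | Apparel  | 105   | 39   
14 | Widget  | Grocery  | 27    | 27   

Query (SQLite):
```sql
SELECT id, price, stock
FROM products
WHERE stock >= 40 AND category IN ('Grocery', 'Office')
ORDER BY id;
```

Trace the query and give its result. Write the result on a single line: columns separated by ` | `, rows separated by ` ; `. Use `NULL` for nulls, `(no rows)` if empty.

stock >= 40: ids {2, 4, 5, 7, 8, 12}
category IN ('Grocery', 'Office'): ids {2, 3, 4, 7, 9, 10, 12, 14}
Combine with AND.

2 | 117 | 42 ; 4 | 76 | 48 ; 7 | 25 | 48 ; 12 | 94 | 45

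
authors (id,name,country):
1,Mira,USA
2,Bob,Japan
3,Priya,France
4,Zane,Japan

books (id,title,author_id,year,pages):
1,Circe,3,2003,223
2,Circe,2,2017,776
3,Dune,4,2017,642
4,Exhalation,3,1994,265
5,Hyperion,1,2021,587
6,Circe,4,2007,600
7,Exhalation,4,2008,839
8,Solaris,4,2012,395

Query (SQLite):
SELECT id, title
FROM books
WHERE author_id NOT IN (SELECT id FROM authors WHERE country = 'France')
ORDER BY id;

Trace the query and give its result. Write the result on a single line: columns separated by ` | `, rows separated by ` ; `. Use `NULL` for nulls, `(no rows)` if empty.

Inner query: authors.id where country = 'France'.
Outer: keep books rows whose author_id is not in that set.
Inner query → {3}

2 | Circe ; 3 | Dune ; 5 | Hyperion ; 6 | Circe ; 7 | Exhalation ; 8 | Solaris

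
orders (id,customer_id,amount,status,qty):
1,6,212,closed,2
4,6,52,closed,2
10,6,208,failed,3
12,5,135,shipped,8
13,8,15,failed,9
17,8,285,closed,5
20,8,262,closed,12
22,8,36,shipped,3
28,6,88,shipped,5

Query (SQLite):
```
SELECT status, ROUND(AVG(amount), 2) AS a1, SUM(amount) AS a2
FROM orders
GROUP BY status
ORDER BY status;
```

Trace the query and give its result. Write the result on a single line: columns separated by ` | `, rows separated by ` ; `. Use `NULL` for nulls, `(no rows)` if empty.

Group orders by status.
Per group compute: ROUND(AVG(amount), 2), SUM(amount).
  closed: ids {1, 4, 17, 20} → ROUND(AVG(amount), 2)=202.75, SUM(amount)=811
  failed: ids {10, 13} → ROUND(AVG(amount), 2)=111.5, SUM(amount)=223
  shipped: ids {12, 22, 28} → ROUND(AVG(amount), 2)=86.33, SUM(amount)=259

closed | 202.75 | 811 ; failed | 111.5 | 223 ; shipped | 86.33 | 259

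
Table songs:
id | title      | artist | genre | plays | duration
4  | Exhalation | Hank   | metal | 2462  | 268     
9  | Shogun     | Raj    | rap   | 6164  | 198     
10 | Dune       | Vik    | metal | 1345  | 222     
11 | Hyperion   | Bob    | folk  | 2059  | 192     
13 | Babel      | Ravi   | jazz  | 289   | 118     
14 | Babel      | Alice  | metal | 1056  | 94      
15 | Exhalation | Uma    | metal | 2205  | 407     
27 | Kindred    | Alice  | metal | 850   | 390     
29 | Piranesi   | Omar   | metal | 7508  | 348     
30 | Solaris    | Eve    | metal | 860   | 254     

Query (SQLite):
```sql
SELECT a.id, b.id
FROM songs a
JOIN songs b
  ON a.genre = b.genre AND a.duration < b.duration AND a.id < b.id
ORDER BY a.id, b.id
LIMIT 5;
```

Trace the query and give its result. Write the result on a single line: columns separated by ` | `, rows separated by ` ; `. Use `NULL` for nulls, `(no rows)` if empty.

4 | 15 ; 4 | 27 ; 4 | 29 ; 10 | 15 ; 10 | 27

Pairs (a,b) with same genre, a.duration < b.duration, a.id < b.id.
genre groups: folk:{11} jazz:{13} metal:{4,10,14,15,27,29,30} rap:{9}
Ordered by (a.id, b.id); first 5.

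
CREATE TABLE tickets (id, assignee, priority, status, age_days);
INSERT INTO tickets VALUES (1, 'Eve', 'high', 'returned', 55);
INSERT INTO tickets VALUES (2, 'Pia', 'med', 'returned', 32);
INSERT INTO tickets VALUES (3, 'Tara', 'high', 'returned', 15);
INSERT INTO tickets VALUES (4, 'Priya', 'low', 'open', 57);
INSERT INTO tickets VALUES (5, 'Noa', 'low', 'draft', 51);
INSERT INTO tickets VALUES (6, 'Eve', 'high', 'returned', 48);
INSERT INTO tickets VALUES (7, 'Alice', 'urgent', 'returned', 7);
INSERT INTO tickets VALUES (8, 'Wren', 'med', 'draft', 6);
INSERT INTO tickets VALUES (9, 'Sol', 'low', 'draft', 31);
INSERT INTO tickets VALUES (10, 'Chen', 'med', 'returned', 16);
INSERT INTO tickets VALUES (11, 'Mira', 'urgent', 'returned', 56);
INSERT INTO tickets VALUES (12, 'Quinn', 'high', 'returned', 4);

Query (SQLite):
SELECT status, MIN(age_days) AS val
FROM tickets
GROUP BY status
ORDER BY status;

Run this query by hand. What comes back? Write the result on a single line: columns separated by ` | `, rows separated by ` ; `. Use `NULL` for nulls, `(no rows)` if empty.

Partition tickets by status; compute MIN(age_days) within each group.
  draft: ids {5, 8, 9} → MIN(age_days)=6
  open: ids {4} → MIN(age_days)=57
  returned: ids {1, 2, 3, 6, 7, 10, 11, 12} → MIN(age_days)=4

draft | 6 ; open | 57 ; returned | 4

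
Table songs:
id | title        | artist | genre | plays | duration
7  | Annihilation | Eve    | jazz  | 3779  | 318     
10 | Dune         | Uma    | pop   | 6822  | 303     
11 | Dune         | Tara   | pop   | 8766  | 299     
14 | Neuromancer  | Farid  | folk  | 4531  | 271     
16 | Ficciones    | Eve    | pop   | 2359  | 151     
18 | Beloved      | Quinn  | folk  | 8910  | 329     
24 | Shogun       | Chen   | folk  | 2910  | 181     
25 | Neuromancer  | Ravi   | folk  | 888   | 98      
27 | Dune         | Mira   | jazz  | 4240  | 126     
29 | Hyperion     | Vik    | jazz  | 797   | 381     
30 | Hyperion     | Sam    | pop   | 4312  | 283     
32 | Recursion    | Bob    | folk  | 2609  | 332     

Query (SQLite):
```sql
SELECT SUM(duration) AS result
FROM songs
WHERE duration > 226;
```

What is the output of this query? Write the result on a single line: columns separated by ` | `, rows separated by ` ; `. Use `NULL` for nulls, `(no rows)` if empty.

2516

Rows where duration > 226 → duration values: [318, 303, 299, 271, 329, 381, 283, 332].
SUM of non-NULL values = 2516.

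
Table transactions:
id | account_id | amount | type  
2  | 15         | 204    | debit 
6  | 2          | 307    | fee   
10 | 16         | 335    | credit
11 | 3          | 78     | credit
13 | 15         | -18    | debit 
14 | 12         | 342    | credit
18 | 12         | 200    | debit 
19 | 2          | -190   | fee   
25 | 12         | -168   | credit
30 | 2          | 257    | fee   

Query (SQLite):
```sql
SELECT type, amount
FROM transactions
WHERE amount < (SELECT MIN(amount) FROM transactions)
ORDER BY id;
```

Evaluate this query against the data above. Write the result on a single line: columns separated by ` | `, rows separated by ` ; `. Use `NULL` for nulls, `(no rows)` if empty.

Scalar subquery: MIN(amount) over all transactions rows = -190.
Keep rows where amount < that value.

(no rows)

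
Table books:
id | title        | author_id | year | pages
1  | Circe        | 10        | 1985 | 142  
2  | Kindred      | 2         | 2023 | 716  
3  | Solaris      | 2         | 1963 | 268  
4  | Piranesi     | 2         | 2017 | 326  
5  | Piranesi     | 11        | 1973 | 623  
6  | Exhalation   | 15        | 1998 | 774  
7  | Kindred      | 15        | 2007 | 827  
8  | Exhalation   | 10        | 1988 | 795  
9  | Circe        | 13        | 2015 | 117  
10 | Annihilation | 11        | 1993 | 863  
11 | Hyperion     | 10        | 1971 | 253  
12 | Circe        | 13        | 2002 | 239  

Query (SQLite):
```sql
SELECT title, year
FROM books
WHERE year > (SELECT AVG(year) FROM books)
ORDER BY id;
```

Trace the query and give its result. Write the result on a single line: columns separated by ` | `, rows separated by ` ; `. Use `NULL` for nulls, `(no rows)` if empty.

Scalar subquery: AVG(year) over all books rows = 1994.583333 (≈; comparison uses full precision).
Keep rows where year > that value.

Kindred | 2023 ; Piranesi | 2017 ; Exhalation | 1998 ; Kindred | 2007 ; Circe | 2015 ; Circe | 2002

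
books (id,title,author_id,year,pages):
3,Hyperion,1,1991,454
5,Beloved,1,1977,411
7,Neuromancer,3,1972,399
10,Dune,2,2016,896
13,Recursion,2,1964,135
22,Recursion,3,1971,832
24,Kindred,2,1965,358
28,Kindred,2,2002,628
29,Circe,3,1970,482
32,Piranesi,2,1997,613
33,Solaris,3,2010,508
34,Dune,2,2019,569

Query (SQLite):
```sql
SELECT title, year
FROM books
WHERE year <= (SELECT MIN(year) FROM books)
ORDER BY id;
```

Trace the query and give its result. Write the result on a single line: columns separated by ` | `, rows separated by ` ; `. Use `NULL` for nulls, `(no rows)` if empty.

Recursion | 1964

Scalar subquery: MIN(year) over all books rows = 1964.
Keep rows where year <= that value.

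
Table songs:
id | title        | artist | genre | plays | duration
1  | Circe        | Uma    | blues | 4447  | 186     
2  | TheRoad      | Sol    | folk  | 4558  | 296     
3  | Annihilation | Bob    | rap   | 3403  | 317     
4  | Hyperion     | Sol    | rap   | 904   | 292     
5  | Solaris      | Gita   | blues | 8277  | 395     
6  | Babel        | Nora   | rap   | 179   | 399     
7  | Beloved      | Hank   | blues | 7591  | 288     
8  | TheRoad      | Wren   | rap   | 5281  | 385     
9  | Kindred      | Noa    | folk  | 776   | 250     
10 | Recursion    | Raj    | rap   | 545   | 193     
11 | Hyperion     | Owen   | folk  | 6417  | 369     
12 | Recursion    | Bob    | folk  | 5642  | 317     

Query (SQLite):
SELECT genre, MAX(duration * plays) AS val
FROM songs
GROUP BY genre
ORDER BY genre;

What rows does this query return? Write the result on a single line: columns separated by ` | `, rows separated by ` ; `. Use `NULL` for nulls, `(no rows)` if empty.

blues | 3269415 ; folk | 2367873 ; rap | 2033185

For each row compute duration * plays.
Group by genre; take MAX of the expression per group.
  blues: ids {1, 5, 7} → MAX(duration * plays)=3269415
  folk: ids {2, 9, 11, 12} → MAX(duration * plays)=2367873
  rap: ids {3, 4, 6, 8, 10} → MAX(duration * plays)=2033185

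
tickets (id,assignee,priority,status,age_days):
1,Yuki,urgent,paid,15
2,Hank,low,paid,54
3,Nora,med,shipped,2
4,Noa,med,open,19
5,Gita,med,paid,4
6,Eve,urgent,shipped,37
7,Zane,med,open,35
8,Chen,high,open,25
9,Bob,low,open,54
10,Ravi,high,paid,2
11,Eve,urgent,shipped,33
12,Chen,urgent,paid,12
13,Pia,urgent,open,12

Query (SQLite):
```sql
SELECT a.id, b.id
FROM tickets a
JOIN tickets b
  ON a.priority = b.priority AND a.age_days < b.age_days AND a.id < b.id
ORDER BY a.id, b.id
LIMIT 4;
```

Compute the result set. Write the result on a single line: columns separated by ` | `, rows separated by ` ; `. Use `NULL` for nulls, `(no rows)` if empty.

Pairs (a,b) with same priority, a.age_days < b.age_days, a.id < b.id.
priority groups: high:{8,10} low:{2,9} med:{3,4,5,7} urgent:{1,6,11,12,13}
Ordered by (a.id, b.id); first 4.

1 | 6 ; 1 | 11 ; 3 | 4 ; 3 | 5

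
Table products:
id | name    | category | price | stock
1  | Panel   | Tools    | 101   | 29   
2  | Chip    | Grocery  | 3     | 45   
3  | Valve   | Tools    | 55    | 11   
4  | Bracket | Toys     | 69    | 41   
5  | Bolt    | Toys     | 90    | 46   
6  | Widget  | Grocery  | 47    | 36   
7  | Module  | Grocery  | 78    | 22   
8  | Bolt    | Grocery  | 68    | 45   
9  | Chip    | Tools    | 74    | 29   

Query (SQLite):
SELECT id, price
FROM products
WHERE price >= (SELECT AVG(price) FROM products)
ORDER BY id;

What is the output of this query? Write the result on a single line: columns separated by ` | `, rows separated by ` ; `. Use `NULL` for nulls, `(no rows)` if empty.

Scalar subquery: AVG(price) over all products rows = 65.0.
Keep rows where price >= that value.

1 | 101 ; 4 | 69 ; 5 | 90 ; 7 | 78 ; 8 | 68 ; 9 | 74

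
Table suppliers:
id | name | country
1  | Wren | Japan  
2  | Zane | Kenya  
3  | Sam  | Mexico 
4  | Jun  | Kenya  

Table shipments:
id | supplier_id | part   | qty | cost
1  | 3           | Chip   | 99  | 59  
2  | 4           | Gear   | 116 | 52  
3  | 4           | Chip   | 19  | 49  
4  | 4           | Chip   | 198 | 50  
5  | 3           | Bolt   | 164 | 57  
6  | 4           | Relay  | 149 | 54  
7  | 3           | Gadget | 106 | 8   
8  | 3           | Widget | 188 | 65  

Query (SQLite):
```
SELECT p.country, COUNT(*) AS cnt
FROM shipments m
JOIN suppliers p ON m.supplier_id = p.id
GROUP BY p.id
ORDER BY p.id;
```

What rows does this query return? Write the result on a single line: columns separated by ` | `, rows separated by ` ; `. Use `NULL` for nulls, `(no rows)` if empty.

Mexico | 4 ; Kenya | 4

Join each shipments row to its suppliers via supplier_id.
Group joined rows by suppliers.id; compute COUNT(*) per group.
  3: ids {1, 5, 7, 8} → COUNT(*)=4
  4: ids {2, 3, 4, 6} → COUNT(*)=4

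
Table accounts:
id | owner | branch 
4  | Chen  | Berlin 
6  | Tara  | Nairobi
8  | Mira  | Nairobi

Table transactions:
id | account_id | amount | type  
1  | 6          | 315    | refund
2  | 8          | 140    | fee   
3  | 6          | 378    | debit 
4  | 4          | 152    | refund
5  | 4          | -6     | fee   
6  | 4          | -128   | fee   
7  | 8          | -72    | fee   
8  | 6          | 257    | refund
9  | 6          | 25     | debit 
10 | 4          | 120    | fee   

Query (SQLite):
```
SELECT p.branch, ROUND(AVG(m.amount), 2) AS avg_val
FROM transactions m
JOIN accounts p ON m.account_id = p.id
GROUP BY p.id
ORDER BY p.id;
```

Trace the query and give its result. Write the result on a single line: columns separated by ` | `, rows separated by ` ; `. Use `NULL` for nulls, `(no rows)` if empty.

Join each transactions row to its accounts via account_id.
Group joined rows by accounts.id; compute ROUND(AVG(m.amount), 2) per group.
  4: ids {4, 5, 6, 10} → ROUND(AVG(m.amount), 2)=34.5
  6: ids {1, 3, 8, 9} → ROUND(AVG(m.amount), 2)=243.75
  8: ids {2, 7} → ROUND(AVG(m.amount), 2)=34

Berlin | 34.5 ; Nairobi | 243.75 ; Nairobi | 34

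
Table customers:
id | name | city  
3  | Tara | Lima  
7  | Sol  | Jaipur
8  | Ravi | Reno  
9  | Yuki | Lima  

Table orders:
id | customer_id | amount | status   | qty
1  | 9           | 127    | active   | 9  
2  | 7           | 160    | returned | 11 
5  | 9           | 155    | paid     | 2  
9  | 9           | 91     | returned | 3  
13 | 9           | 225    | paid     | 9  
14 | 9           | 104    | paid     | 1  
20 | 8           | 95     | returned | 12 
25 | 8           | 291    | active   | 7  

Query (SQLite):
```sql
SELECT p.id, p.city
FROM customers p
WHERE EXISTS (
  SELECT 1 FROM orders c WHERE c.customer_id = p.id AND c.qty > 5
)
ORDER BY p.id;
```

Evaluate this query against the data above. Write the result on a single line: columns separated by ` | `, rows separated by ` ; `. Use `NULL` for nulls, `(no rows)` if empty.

For each customers row, check whether any orders with matching customer_id has qty > 5.
Keep rows where that is true.

7 | Jaipur ; 8 | Reno ; 9 | Lima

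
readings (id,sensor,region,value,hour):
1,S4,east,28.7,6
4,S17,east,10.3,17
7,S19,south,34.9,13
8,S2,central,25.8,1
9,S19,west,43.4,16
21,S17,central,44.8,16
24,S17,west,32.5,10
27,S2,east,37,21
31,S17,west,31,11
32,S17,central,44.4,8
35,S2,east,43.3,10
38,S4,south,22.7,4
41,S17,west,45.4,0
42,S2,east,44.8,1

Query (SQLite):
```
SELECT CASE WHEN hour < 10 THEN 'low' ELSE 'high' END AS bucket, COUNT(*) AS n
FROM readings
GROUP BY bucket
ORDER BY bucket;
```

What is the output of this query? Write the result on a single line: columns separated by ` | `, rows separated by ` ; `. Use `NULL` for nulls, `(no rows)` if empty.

high | 8 ; low | 6

Bucket rows by hour < 10 → 'low' else 'high'; count each bucket.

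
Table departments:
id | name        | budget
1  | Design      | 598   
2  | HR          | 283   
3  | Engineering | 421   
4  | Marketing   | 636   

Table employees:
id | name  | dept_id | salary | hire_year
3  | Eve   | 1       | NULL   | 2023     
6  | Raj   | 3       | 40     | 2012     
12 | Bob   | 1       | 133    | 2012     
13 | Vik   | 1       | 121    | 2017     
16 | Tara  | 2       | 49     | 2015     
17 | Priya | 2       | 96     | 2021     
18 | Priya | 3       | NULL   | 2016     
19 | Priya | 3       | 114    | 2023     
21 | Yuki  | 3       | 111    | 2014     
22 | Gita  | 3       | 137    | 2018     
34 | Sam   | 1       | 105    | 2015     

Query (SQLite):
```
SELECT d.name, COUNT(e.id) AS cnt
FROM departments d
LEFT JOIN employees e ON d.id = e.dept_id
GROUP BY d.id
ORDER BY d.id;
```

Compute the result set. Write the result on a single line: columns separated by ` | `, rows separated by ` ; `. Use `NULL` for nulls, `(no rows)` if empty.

LEFT JOIN keeps every departments row; unmatched ones get NULL for employees columns.
Group by departments.id and compute COUNT(e.id). COUNT(col) of an all-NULL group is 0.
  1: ids {3, 12, 13, 34} → COUNT(e.id)=4
  2: ids {16, 17} → COUNT(e.id)=2
  3: ids {6, 18, 19, 21, 22} → COUNT(e.id)=5
  4: ids {—} → COUNT(e.id)=0

Design | 4 ; HR | 2 ; Engineering | 5 ; Marketing | 0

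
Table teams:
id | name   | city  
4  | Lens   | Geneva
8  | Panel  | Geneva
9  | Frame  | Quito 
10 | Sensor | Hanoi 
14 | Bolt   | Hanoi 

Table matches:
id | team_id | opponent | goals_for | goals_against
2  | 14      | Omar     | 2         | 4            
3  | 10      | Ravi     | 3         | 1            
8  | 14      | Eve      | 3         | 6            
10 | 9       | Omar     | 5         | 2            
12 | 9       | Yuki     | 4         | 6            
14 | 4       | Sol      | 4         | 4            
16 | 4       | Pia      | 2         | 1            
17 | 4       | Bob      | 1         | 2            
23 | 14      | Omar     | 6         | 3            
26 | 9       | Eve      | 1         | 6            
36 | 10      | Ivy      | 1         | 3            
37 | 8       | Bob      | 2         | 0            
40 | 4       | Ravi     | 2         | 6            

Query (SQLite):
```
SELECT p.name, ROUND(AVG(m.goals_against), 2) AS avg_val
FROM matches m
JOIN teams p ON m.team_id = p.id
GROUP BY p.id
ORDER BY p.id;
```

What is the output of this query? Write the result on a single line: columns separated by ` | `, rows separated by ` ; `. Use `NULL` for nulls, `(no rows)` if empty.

Lens | 3.25 ; Panel | 0 ; Frame | 4.67 ; Sensor | 2 ; Bolt | 4.33

Join each matches row to its teams via team_id.
Group joined rows by teams.id; compute ROUND(AVG(m.goals_against), 2) per group.
  4: ids {14, 16, 17, 40} → ROUND(AVG(m.goals_against), 2)=3.25
  8: ids {37} → ROUND(AVG(m.goals_against), 2)=0
  9: ids {10, 12, 26} → ROUND(AVG(m.goals_against), 2)=4.67
  10: ids {3, 36} → ROUND(AVG(m.goals_against), 2)=2
  14: ids {2, 8, 23} → ROUND(AVG(m.goals_against), 2)=4.33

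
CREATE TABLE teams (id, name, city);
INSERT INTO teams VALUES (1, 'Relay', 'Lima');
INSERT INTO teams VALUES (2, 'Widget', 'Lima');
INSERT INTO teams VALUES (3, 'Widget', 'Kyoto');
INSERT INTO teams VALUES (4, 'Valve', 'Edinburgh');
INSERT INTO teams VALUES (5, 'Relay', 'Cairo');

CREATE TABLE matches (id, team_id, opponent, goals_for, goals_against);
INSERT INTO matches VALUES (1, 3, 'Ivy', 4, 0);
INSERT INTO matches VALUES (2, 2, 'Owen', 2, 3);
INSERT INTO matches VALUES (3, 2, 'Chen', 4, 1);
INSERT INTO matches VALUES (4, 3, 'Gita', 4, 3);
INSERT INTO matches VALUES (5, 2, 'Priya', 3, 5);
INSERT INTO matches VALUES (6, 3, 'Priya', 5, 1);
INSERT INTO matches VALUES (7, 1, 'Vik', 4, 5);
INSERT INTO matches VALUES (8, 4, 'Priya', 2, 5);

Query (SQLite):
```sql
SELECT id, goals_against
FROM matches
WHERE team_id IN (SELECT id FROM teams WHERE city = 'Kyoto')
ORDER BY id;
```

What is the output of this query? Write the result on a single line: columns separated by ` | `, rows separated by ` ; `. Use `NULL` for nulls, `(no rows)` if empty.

1 | 0 ; 4 | 3 ; 6 | 1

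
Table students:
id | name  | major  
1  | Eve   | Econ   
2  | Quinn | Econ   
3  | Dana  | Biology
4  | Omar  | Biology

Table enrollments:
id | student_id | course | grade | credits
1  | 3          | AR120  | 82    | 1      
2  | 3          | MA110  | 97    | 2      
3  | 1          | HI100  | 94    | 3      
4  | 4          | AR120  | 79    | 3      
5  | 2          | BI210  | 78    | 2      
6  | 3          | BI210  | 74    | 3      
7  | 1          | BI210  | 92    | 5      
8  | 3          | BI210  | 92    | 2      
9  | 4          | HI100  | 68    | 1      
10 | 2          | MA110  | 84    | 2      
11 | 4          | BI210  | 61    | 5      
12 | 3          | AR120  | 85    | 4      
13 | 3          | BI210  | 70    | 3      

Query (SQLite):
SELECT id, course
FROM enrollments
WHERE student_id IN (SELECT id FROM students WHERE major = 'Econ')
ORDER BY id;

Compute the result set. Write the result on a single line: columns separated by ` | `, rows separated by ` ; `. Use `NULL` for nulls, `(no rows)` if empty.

3 | HI100 ; 5 | BI210 ; 7 | BI210 ; 10 | MA110

Inner query: students.id where major = 'Econ'.
Outer: keep enrollments rows whose student_id is in that set.
Inner query → {1, 2}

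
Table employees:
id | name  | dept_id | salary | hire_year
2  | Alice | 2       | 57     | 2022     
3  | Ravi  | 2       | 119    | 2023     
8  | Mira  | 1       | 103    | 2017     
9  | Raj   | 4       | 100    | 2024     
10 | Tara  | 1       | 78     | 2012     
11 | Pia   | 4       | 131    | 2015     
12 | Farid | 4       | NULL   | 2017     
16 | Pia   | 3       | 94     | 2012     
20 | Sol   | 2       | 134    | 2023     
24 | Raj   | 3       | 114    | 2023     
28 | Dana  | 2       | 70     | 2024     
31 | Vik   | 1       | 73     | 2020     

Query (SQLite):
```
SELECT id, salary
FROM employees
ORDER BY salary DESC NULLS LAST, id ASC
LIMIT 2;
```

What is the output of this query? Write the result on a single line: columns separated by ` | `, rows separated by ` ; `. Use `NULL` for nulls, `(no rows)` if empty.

20 | 134 ; 11 | 131

Sort by salary desc, tiebreak id asc: (134, id=20), (131, id=11), (119, id=3), (114, id=24), (103, id=8) …. Take first 2.
NULLS LAST: NULL salary rows go after all non-NULL rows (among themselves ordered by id asc).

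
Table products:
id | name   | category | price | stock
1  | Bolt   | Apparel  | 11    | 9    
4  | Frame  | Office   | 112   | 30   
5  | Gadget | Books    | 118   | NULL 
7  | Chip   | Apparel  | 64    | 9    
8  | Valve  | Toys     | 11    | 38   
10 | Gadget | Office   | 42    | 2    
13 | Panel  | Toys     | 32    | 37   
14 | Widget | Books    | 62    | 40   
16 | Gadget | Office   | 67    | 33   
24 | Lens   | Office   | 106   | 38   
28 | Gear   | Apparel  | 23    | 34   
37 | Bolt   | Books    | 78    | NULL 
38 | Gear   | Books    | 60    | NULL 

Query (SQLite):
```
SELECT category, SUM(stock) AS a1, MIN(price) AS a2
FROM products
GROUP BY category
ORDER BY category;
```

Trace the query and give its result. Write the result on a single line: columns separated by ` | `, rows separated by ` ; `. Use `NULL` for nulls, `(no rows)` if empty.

Group products by category.
Per group compute: SUM(stock), MIN(price).
  Apparel: ids {1, 7, 28} → SUM(stock)=52, MIN(price)=11
  Books: ids {5, 14, 37, 38} → SUM(stock)=40, MIN(price)=60
  Office: ids {4, 10, 16, 24} → SUM(stock)=103, MIN(price)=42
  Toys: ids {8, 13} → SUM(stock)=75, MIN(price)=11

Apparel | 52 | 11 ; Books | 40 | 60 ; Office | 103 | 42 ; Toys | 75 | 11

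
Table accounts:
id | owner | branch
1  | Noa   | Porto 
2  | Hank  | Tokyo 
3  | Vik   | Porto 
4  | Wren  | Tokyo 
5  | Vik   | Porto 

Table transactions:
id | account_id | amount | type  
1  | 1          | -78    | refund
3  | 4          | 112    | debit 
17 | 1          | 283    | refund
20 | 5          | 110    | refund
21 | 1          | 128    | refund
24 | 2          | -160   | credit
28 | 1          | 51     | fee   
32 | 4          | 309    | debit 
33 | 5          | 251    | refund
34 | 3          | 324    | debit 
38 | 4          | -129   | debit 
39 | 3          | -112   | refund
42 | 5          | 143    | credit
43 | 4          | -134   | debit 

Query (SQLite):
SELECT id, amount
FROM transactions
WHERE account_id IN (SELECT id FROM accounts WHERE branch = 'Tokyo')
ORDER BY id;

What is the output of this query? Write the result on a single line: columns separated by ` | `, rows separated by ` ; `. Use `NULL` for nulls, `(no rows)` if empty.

Inner query: accounts.id where branch = 'Tokyo'.
Outer: keep transactions rows whose account_id is in that set.
Inner query → {2, 4}

3 | 112 ; 24 | -160 ; 32 | 309 ; 38 | -129 ; 43 | -134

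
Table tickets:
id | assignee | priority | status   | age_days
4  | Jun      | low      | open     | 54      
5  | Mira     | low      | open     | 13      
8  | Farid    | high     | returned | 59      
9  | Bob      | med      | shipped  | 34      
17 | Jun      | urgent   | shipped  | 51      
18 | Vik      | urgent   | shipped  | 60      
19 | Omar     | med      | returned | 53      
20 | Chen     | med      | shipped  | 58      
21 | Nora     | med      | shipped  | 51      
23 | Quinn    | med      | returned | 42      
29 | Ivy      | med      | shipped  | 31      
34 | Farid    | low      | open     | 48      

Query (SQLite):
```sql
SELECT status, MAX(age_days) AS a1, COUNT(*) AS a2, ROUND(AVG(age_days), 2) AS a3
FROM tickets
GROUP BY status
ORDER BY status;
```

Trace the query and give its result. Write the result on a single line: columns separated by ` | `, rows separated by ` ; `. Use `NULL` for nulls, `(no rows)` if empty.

Group tickets by status.
Per group compute: MAX(age_days), COUNT(*), ROUND(AVG(age_days), 2).
  open: ids {4, 5, 34} → MAX(age_days)=54, COUNT(*)=3, ROUND(AVG(age_days), 2)=38.33
  returned: ids {8, 19, 23} → MAX(age_days)=59, COUNT(*)=3, ROUND(AVG(age_days), 2)=51.33
  shipped: ids {9, 17, 18, 20, 21, 29} → MAX(age_days)=60, COUNT(*)=6, ROUND(AVG(age_days), 2)=47.5

open | 54 | 3 | 38.33 ; returned | 59 | 3 | 51.33 ; shipped | 60 | 6 | 47.5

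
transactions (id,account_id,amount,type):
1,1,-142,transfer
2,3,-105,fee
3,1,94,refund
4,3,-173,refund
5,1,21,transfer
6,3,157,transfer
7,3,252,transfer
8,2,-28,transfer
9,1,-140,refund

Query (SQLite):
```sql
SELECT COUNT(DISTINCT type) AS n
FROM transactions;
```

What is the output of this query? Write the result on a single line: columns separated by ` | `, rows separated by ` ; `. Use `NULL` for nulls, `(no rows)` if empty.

Count distinct non-NULL type values.

3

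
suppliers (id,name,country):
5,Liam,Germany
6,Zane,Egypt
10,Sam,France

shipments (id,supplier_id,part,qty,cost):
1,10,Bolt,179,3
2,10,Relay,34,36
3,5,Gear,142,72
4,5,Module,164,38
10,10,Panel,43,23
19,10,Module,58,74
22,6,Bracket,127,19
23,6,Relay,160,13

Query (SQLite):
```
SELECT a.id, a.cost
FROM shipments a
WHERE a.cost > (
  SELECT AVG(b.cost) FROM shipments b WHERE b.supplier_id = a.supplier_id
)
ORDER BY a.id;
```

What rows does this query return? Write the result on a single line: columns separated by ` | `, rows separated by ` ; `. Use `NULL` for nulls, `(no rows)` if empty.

2 | 36 ; 3 | 72 ; 19 | 74 ; 22 | 19

For each shipments row a, compute AVG(cost) over rows sharing a.supplier_id.
Keep row a if a.cost > that per-group AVG.
  supplier_id=5: AVG(cost) = 55.0
  supplier_id=6: AVG(cost) = 16.0
  supplier_id=10: AVG(cost) = 34.0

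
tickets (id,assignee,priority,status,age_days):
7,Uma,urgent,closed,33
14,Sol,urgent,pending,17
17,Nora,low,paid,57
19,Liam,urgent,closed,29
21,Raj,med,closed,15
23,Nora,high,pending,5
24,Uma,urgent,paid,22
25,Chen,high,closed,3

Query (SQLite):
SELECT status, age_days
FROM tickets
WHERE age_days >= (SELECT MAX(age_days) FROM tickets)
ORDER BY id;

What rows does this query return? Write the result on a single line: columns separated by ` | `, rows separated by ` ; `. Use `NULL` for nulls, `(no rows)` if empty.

Scalar subquery: MAX(age_days) over all tickets rows = 57.
Keep rows where age_days >= that value.

paid | 57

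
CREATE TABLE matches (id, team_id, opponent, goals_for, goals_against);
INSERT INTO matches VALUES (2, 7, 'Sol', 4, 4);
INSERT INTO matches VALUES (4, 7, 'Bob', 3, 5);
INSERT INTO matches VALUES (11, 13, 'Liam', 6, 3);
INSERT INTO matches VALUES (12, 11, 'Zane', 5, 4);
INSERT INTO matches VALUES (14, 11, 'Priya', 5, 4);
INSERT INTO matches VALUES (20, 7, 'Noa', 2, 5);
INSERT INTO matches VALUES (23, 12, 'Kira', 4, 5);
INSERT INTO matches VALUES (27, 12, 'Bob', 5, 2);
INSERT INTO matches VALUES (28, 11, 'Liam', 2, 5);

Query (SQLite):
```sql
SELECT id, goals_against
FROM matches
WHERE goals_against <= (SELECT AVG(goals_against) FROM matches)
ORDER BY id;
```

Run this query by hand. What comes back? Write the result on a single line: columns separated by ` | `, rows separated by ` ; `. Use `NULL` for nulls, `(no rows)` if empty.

Scalar subquery: AVG(goals_against) over all matches rows = 4.111111 (≈; comparison uses full precision).
Keep rows where goals_against <= that value.

2 | 4 ; 11 | 3 ; 12 | 4 ; 14 | 4 ; 27 | 2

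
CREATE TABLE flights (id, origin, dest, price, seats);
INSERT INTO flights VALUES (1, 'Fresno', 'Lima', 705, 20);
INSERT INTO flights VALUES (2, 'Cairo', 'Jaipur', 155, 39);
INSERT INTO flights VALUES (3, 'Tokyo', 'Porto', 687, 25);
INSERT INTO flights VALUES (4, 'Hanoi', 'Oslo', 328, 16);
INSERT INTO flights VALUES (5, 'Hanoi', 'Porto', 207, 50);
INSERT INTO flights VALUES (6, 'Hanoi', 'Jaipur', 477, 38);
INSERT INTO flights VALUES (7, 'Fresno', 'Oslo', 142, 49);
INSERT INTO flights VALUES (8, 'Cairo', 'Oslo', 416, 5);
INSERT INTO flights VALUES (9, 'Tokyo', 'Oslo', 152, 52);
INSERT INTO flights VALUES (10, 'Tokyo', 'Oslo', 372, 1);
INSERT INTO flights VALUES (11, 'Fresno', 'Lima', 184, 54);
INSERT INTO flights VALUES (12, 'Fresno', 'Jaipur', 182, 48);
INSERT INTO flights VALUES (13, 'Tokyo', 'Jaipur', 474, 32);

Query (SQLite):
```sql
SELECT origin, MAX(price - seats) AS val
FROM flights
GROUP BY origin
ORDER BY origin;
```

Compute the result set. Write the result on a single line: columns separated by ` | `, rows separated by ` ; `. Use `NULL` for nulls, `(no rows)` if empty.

For each row compute price - seats.
Group by origin; take MAX of the expression per group.
  Cairo: ids {2, 8} → MAX(price - seats)=411
  Fresno: ids {1, 7, 11, 12} → MAX(price - seats)=685
  Hanoi: ids {4, 5, 6} → MAX(price - seats)=439
  Tokyo: ids {3, 9, 10, 13} → MAX(price - seats)=662

Cairo | 411 ; Fresno | 685 ; Hanoi | 439 ; Tokyo | 662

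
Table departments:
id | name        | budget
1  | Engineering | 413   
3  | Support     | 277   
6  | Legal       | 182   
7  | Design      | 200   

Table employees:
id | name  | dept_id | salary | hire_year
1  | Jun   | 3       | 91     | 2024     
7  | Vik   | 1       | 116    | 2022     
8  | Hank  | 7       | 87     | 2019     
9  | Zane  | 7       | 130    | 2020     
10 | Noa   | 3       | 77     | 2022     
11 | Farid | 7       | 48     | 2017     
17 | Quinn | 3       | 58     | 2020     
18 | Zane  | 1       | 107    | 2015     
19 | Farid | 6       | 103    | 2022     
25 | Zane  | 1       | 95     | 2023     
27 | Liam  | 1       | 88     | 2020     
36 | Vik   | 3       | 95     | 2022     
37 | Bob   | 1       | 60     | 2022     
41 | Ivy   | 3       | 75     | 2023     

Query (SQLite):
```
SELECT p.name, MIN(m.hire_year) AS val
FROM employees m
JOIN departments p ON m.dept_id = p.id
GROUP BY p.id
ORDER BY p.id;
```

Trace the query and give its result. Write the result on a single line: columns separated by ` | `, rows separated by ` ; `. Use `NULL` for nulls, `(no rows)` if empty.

Engineering | 2015 ; Support | 2020 ; Legal | 2022 ; Design | 2017

Join each employees row to its departments via dept_id.
Group joined rows by departments.id; compute MIN(m.hire_year) per group.
  1: ids {7, 18, 25, 27, 37} → MIN(m.hire_year)=2015
  3: ids {1, 10, 17, 36, 41} → MIN(m.hire_year)=2020
  6: ids {19} → MIN(m.hire_year)=2022
  7: ids {8, 9, 11} → MIN(m.hire_year)=2017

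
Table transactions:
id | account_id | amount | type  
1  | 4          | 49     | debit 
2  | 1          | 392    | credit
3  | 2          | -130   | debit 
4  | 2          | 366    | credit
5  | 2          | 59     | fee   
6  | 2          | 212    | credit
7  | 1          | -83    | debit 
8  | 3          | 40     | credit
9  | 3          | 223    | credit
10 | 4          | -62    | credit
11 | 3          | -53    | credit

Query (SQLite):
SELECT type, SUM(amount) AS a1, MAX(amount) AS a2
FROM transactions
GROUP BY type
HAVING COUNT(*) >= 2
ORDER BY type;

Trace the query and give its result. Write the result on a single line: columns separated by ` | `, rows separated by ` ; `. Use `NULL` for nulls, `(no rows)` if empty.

Group transactions by type.
Per group compute: SUM(amount), MAX(amount).
HAVING: drop groups with fewer than 2 rows.
  credit: ids {2, 4, 6, 8, 9, 10, 11} → SUM(amount)=1118, MAX(amount)=392
  debit: ids {1, 3, 7} → SUM(amount)=-164, MAX(amount)=49
  fee: ids {5} → SUM(amount)=59, MAX(amount)=59

credit | 1118 | 392 ; debit | -164 | 49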